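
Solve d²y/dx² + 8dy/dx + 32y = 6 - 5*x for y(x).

y = 29/128 - 5*x/32 + C1*cos(4*x)*exp(-4*x) + C2*exp(-4*x)*sin(4*x)

Characteristic equation r² + 8r + 32 = 0 has discriminant (8)² - 4·(32) = -64 < 0, so r = -4 ± 4i.
Hence y_h = C1*cos(4*x)*exp(-4*x) + C2*exp(-4*x)*sin(4*x).
For the particular solution try y_p = A0 + A1*x. Substituting and matching coefficients of each power of x gives A0 = 29/128, A1 = -5/32, so y_p = 29/128 - 5*x/32.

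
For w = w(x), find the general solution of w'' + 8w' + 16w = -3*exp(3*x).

w = -3*exp(3*x)/49 + C1*exp(-4*x) + C2*x*exp(-4*x)

Characteristic equation r² + 8r + 16 = 0 has discriminant (8)² - 4·(16) = 0, so r = -4 is a repeated root.
Hence w_h = (C1 + C2*x)*exp(-4*x).
Try w_p = A*exp(3*x). Substituting into the equation and dividing by exp(3*x) gives A = -3/49, so w_p = -3*exp(3*x)/49.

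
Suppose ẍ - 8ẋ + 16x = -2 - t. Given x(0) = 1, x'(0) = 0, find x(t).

x = -5/32 - t/16 + 37*exp(4*t)/32 - 73*t*exp(4*t)/16

Characteristic equation r² - 8r + 16 = 0 has discriminant (-8)² - 4·(16) = 0, so r = 4 is a repeated root.
Hence x_h = (C1 + C2*t)*exp(4*t).
For the particular solution try x_p = A0 + A1*t. Substituting and matching coefficients of each power of t gives A0 = -5/32, A1 = -1/16, so x_p = -5/32 - t/16.
General solution: x = -5/32 - t/16 + C1*exp(4*t) + C2*t*exp(4*t).
Apply the initial conditions: x(0) = -5/32 + C1 = 1 and x'(0) = -1/16 + C2 + 4*C1 = 0. Solving gives C1 = 37/32, C2 = -73/16.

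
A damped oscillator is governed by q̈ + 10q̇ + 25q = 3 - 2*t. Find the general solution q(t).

Characteristic equation r² + 10r + 25 = 0 has discriminant (10)² - 4·(25) = 0, so r = -5 is a repeated root.
Hence q_h = (C1 + C2*t)*exp(-5*t).
For the particular solution try q_p = A0 + A1*t. Substituting and matching coefficients of each power of t gives A0 = 19/125, A1 = -2/25, so q_p = 19/125 - 2*t/25.

q = 19/125 - 2*t/25 + C1*exp(-5*t) + C2*t*exp(-5*t)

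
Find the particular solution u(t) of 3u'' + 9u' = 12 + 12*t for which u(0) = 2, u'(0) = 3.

u = 73/27 - 19*exp(-3*t)/27 + 2*t**2/3 + 8*t/9

Divide through by 3: u'' + 3u' = 4 + 4*t.
Characteristic equation r² + 3r = 0 factors as (r + 3)r = 0, so r = -3, 0.
Hence u_h = C1*exp(-3*t) + C2.
Since 0 is a characteristic root (multiplicity 1), multiply the polynomial trial by t: try u_p = t*(A0 + A1*t). Substituting and matching coefficients of each power of t gives A0 = 8/9, A1 = 2/3, so u_p = 2*t^2/3 + 8*t/9.
General solution: u = C2 + 2*t^2/3 + 8*t/9 + C1*exp(-3*t).
Apply the initial conditions: u(0) = C1 + C2 = 2 and u'(0) = 8/9 - 3*C1 = 3. Solving gives C1 = -19/27, C2 = 73/27.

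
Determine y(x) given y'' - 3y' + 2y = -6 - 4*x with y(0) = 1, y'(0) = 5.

Characteristic equation r² - 3r + 2 = 0 factors as (r - 1)(r - 2) = 0, so r = 1, 2.
Hence y_h = C1*exp(x) + C2*exp(2*x).
For the particular solution try y_p = A0 + A1*x. Substituting and matching coefficients of each power of x gives A0 = -6, A1 = -2, so y_p = -6 - 2*x.
General solution: y = -6 - 2*x + C1*exp(x) + C2*exp(2*x).
Apply the initial conditions: y(0) = -6 + C1 + C2 = 1 and y'(0) = -2 + C1 + 2*C2 = 5. Solving gives C1 = 7, C2 = 0.

y = -6 - 2*x + 7*exp(x)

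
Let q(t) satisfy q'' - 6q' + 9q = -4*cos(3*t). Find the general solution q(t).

q = 2*sin(3*t)/9 + C1*exp(3*t) + C2*t*exp(3*t)

Characteristic equation r² - 6r + 9 = 0 has discriminant (-6)² - 4·(9) = 0, so r = 3 is a repeated root.
Hence q_h = (C1 + C2*t)*exp(3*t).
Try q_p = A*cos(3*t) + B*sin(3*t). Substituting and equating the coefficients of cos(3t) and sin(3t) gives A = 0, B = 2/9, so q_p = 2*sin(3*t)/9.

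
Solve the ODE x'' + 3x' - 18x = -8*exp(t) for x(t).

x = 4*exp(t)/7 + C1*exp(3*t) + C2*exp(-6*t)

Characteristic equation r² + 3r - 18 = 0 factors as (r - 3)(r + 6) = 0, so r = 3, -6.
Hence x_h = C1*exp(3*t) + C2*exp(-6*t).
Try x_p = A*exp(t). Substituting into the equation and dividing by exp(t) gives A = 4/7, so x_p = 4*exp(t)/7.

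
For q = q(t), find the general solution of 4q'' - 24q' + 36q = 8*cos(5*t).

Divide through by 4: q'' - 6q' + 9q = 2*cos(5*t).
Characteristic equation r² - 6r + 9 = 0 has discriminant (-6)² - 4·(9) = 0, so r = 3 is a repeated root.
Hence q_h = (C1 + C2*t)*exp(3*t).
Try q_p = A*cos(5*t) + B*sin(5*t). Substituting and equating the coefficients of cos(5t) and sin(5t) gives A = -8/289, B = -15/289, so q_p = -15*sin(5*t)/289 - 8*cos(5*t)/289.

q = -15*sin(5*t)/289 - 8*cos(5*t)/289 + C1*exp(3*t) + C2*t*exp(3*t)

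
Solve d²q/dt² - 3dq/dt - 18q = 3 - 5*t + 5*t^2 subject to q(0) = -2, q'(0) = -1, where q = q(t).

Characteristic equation r² - 3r - 18 = 0 factors as (r + 3)(r - 6) = 0, so r = -3, 6.
Hence q_h = C1*exp(-3*t) + C2*exp(6*t).
For the particular solution try q_p = A0 + A1*t + A2*t^2. Substituting and matching coefficients of each power of t gives A0 = -7/27, A1 = 10/27, A2 = -5/18, so q_p = -7/27 - 5*t^2/18 + 10*t/27.
General solution: q = -7/27 - 5*t^2/18 + 10*t/27 + C1*exp(-3*t) + C2*exp(6*t).
Apply the initial conditions: q(0) = -7/27 + C1 + C2 = -2 and q'(0) = 10/27 - 3*C1 + 6*C2 = -1. Solving gives C1 = -245/243, C2 = -178/243.

q = -7/27 - 245*exp(-3*t)/243 - 178*exp(6*t)/243 - 5*t**2/18 + 10*t/27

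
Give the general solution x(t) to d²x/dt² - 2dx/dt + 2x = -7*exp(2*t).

x = -7*exp(2*t)/2 + C1*cos(t)*exp(t) + C2*exp(t)*sin(t)

Characteristic equation r² - 2r + 2 = 0 has discriminant (-2)² - 4·(2) = -4 < 0, so r = 1 ± i.
Hence x_h = C1*cos(t)*exp(t) + C2*exp(t)*sin(t).
Try x_p = A*exp(2*t). Substituting into the equation and dividing by exp(2*t) gives A = -7/2, so x_p = -7*exp(2*t)/2.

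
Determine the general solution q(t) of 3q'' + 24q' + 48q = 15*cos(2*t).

q = sin(2*t)/5 + 3*cos(2*t)/20 + C1*exp(-4*t) + C2*t*exp(-4*t)

Divide through by 3: q'' + 8q' + 16q = 5*cos(2*t).
Characteristic equation r² + 8r + 16 = 0 has discriminant (8)² - 4·(16) = 0, so r = -4 is a repeated root.
Hence q_h = (C1 + C2*t)*exp(-4*t).
Try q_p = A*cos(2*t) + B*sin(2*t). Substituting and equating the coefficients of cos(2t) and sin(2t) gives A = 3/20, B = 1/5, so q_p = sin(2*t)/5 + 3*cos(2*t)/20.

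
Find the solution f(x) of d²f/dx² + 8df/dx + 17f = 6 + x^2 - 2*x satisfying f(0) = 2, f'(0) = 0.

f = 2100/4913 - 50*x/289 + x**2/17 + 7726*cos(x)*exp(-4*x)/4913 + 31754*exp(-4*x)*sin(x)/4913

Characteristic equation r² + 8r + 17 = 0 has discriminant (8)² - 4·(17) = -4 < 0, so r = -4 ± i.
Hence f_h = C1*cos(x)*exp(-4*x) + C2*exp(-4*x)*sin(x).
For the particular solution try f_p = A0 + A1*x + A2*x^2. Substituting and matching coefficients of each power of x gives A0 = 2100/4913, A1 = -50/289, A2 = 1/17, so f_p = 2100/4913 - 50*x/289 + x^2/17.
General solution: f = 2100/4913 - 50*x/289 + x^2/17 + C1*cos(x)*exp(-4*x) + C2*exp(-4*x)*sin(x).
Apply the initial conditions: f(0) = 2100/4913 + C1 = 2 and f'(0) = -50/289 + C2 - 4*C1 = 0. Solving gives C1 = 7726/4913, C2 = 31754/4913.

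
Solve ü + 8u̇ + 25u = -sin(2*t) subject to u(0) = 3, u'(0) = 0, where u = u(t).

Characteristic equation r² + 8r + 25 = 0 has discriminant (8)² - 4·(25) = -36 < 0, so r = -4 ± 3i.
Hence u_h = C1*cos(3*t)*exp(-4*t) + C2*exp(-4*t)*sin(3*t).
Try u_p = A*cos(2*t) + B*sin(2*t). Substituting and equating the coefficients of cos(2t) and sin(2t) gives A = 16/697, B = -21/697, so u_p = -21*sin(2*t)/697 + 16*cos(2*t)/697.
General solution: u = -21*sin(2*t)/697 + 16*cos(2*t)/697 + C1*cos(3*t)*exp(-4*t) + C2*exp(-4*t)*sin(3*t).
Apply the initial conditions: u(0) = 16/697 + C1 = 3 and u'(0) = -42/697 - 4*C1 + 3*C2 = 0. Solving gives C1 = 2075/697, C2 = 8342/2091.

u = -21*sin(2*t)/697 + 16*cos(2*t)/697 + 2075*cos(3*t)*exp(-4*t)/697 + 8342*exp(-4*t)*sin(3*t)/2091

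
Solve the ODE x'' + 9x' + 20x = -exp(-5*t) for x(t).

Characteristic equation r² + 9r + 20 = 0 factors as (r + 5)(r + 4) = 0, so r = -5, -4.
Hence x_h = C1*exp(-5*t) + C2*exp(-4*t).
Since exp(-5*t) solves the homogeneous equation (r = -5 is a root of multiplicity 1), multiply the trial by t. Try x_p = A*t*exp(-5*t). Substituting into the equation and dividing by exp(-5*t) gives A = 1, so x_p = t*exp(-5*t).

x = C1*exp(-5*t) + C2*exp(-4*t) + t*exp(-5*t)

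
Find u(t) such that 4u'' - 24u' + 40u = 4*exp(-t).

Divide through by 4: u'' - 6u' + 10u = exp(-t).
Characteristic equation r² - 6r + 10 = 0 has discriminant (-6)² - 4·(10) = -4 < 0, so r = 3 ± i.
Hence u_h = C1*cos(t)*exp(3*t) + C2*exp(3*t)*sin(t).
Try u_p = A*exp(-t). Substituting into the equation and dividing by exp(-t) gives A = 1/17, so u_p = exp(-t)/17.

u = exp(-t)/17 + C1*cos(t)*exp(3*t) + C2*exp(3*t)*sin(t)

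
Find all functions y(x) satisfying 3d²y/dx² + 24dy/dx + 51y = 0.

y = C1*cos(x)*exp(-4*x) + C2*exp(-4*x)*sin(x)

Divide through by 3: y'' + 8y' + 17y = 0.
Characteristic equation r² + 8r + 17 = 0 has discriminant (8)² - 4·(17) = -4 < 0, so r = -4 ± i.
Hence y_h = C1*cos(x)*exp(-4*x) + C2*exp(-4*x)*sin(x).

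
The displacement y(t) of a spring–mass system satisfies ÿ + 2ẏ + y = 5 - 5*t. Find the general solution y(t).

y = 15 - 5*t + C1*exp(-t) + C2*t*exp(-t)

Characteristic equation r² + 2r + 1 = 0 has discriminant (2)² - 4·(1) = 0, so r = -1 is a repeated root.
Hence y_h = (C1 + C2*t)*exp(-t).
For the particular solution try y_p = A0 + A1*t. Substituting and matching coefficients of each power of t gives A0 = 15, A1 = -5, so y_p = 15 - 5*t.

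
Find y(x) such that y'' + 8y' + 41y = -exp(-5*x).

Characteristic equation r² + 8r + 41 = 0 has discriminant (8)² - 4·(41) = -100 < 0, so r = -4 ± 5i.
Hence y_h = C1*cos(5*x)*exp(-4*x) + C2*exp(-4*x)*sin(5*x).
Try y_p = A*exp(-5*x). Substituting into the equation and dividing by exp(-5*x) gives A = -1/26, so y_p = -exp(-5*x)/26.

y = -exp(-5*x)/26 + C1*cos(5*x)*exp(-4*x) + C2*exp(-4*x)*sin(5*x)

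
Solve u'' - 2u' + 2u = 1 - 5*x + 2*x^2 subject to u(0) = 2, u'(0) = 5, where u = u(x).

Characteristic equation r² - 2r + 2 = 0 has discriminant (-2)² - 4·(2) = -4 < 0, so r = 1 ± i.
Hence u_h = C1*cos(x)*exp(x) + C2*exp(x)*sin(x).
For the particular solution try u_p = A0 + A1*x + A2*x^2. Substituting and matching coefficients of each power of x gives A0 = -1, A1 = -1/2, A2 = 1, so u_p = -1 + x^2 - x/2.
General solution: u = -1 + x^2 - x/2 + C1*cos(x)*exp(x) + C2*exp(x)*sin(x).
Apply the initial conditions: u(0) = -1 + C1 = 2 and u'(0) = -1/2 + C1 + C2 = 5. Solving gives C1 = 3, C2 = 5/2.

u = -1 + x**2 - x/2 + 3*cos(x)*exp(x) + 5*exp(x)*sin(x)/2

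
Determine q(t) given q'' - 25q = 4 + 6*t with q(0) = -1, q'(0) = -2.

q = -4/25 - 149*exp(5*t)/250 - 61*exp(-5*t)/250 - 6*t/25

Characteristic equation r² - 25 = 0 factors as (r + 5)(r - 5) = 0, so r = -5, 5.
Hence q_h = C1*exp(-5*t) + C2*exp(5*t).
For the particular solution try q_p = A0 + A1*t. Substituting and matching coefficients of each power of t gives A0 = -4/25, A1 = -6/25, so q_p = -4/25 - 6*t/25.
General solution: q = -4/25 - 6*t/25 + C1*exp(-5*t) + C2*exp(5*t).
Apply the initial conditions: q(0) = -4/25 + C1 + C2 = -1 and q'(0) = -6/25 - 5*C1 + 5*C2 = -2. Solving gives C1 = -61/250, C2 = -149/250.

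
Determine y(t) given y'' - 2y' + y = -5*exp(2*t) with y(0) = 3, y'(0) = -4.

y = -5*exp(2*t) + 8*exp(t) - 2*t*exp(t)

Characteristic equation r² - 2r + 1 = 0 has discriminant (-2)² - 4·(1) = 0, so r = 1 is a repeated root.
Hence y_h = (C1 + C2*t)*exp(t).
Try y_p = A*exp(2*t). Substituting into the equation and dividing by exp(2*t) gives A = -5, so y_p = -5*exp(2*t).
General solution: y = -5*exp(2*t) + C1*exp(t) + C2*t*exp(t).
Apply the initial conditions: y(0) = -5 + C1 = 3 and y'(0) = -10 + C1 + C2 = -4. Solving gives C1 = 8, C2 = -2.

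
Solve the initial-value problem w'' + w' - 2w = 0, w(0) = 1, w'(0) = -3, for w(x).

Characteristic equation r² + r - 2 = 0 factors as (r + 2)(r - 1) = 0, so r = -2, 1.
Hence w_h = C1*exp(-2*x) + C2*exp(x).
Apply the initial conditions: w(0) = C1 + C2 = 1 and w'(0) = C2 - 2*C1 = -3. Solving gives C1 = 4/3, C2 = -1/3.

w = -exp(x)/3 + 4*exp(-2*x)/3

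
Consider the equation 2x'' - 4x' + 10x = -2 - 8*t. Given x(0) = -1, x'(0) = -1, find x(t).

Divide through by 2: x'' - 2x' + 5x = -1 - 4*t.
Characteristic equation r² - 2r + 5 = 0 has discriminant (-2)² - 4·(5) = -16 < 0, so r = 1 ± 2i.
Hence x_h = C1*cos(2*t)*exp(t) + C2*exp(t)*sin(2*t).
For the particular solution try x_p = A0 + A1*t. Substituting and matching coefficients of each power of t gives A0 = -13/25, A1 = -4/5, so x_p = -13/25 - 4*t/5.
General solution: x = -13/25 - 4*t/5 + C1*cos(2*t)*exp(t) + C2*exp(t)*sin(2*t).
Apply the initial conditions: x(0) = -13/25 + C1 = -1 and x'(0) = -4/5 + C1 + 2*C2 = -1. Solving gives C1 = -12/25, C2 = 7/50.

x = -13/25 - 4*t/5 - 12*cos(2*t)*exp(t)/25 + 7*exp(t)*sin(2*t)/50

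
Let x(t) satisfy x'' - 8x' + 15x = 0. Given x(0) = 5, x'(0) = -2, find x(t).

x = -17*exp(5*t)/2 + 27*exp(3*t)/2

Characteristic equation r² - 8r + 15 = 0 factors as (r - 5)(r - 3) = 0, so r = 5, 3.
Hence x_h = C1*exp(5*t) + C2*exp(3*t).
Apply the initial conditions: x(0) = C1 + C2 = 5 and x'(0) = 3*C2 + 5*C1 = -2. Solving gives C1 = -17/2, C2 = 27/2.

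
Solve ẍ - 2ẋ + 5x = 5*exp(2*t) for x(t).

Characteristic equation r² - 2r + 5 = 0 has discriminant (-2)² - 4·(5) = -16 < 0, so r = 1 ± 2i.
Hence x_h = C1*cos(2*t)*exp(t) + C2*exp(t)*sin(2*t).
Try x_p = A*exp(2*t). Substituting into the equation and dividing by exp(2*t) gives A = 1, so x_p = exp(2*t).

x = C1*cos(2*t)*exp(t) + C2*exp(t)*sin(2*t) + exp(2*t)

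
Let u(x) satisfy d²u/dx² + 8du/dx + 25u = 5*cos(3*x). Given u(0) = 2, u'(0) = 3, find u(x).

u = 5*cos(3*x)/52 + 15*sin(3*x)/104 + 99*cos(3*x)*exp(-4*x)/52 + 353*exp(-4*x)*sin(3*x)/104

Characteristic equation r² + 8r + 25 = 0 has discriminant (8)² - 4·(25) = -36 < 0, so r = -4 ± 3i.
Hence u_h = C1*cos(3*x)*exp(-4*x) + C2*exp(-4*x)*sin(3*x).
Try u_p = A*cos(3*x) + B*sin(3*x). Substituting and equating the coefficients of cos(3x) and sin(3x) gives A = 5/52, B = 15/104, so u_p = 5*cos(3*x)/52 + 15*sin(3*x)/104.
General solution: u = 5*cos(3*x)/52 + 15*sin(3*x)/104 + C1*cos(3*x)*exp(-4*x) + C2*exp(-4*x)*sin(3*x).
Apply the initial conditions: u(0) = 5/52 + C1 = 2 and u'(0) = 45/104 - 4*C1 + 3*C2 = 3. Solving gives C1 = 99/52, C2 = 353/104.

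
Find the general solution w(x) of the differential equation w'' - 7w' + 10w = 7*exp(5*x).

w = C1*exp(2*x) + C2*exp(5*x) + 7*x*exp(5*x)/3

Characteristic equation r² - 7r + 10 = 0 factors as (r - 2)(r - 5) = 0, so r = 2, 5.
Hence w_h = C1*exp(2*x) + C2*exp(5*x).
Since exp(5*x) solves the homogeneous equation (r = 5 is a root of multiplicity 1), multiply the trial by x. Try w_p = A*x*exp(5*x). Substituting into the equation and dividing by exp(5*x) gives A = 7/3, so w_p = 7*x*exp(5*x)/3.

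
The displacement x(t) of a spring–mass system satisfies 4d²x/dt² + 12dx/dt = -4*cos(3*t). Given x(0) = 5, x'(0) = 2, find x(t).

Divide through by 4: x'' + 3x' = -cos(3*t).
Characteristic equation r² + 3r = 0 factors as (r + 3)r = 0, so r = -3, 0.
Hence x_h = C1*exp(-3*t) + C2.
Try x_p = A*cos(3*t) + B*sin(3*t). Substituting and equating the coefficients of cos(3t) and sin(3t) gives A = 1/18, B = -1/18, so x_p = -sin(3*t)/18 + cos(3*t)/18.
General solution: x = C2 - sin(3*t)/18 + cos(3*t)/18 + C1*exp(-3*t).
Apply the initial conditions: x(0) = 1/18 + C1 + C2 = 5 and x'(0) = -1/6 - 3*C1 = 2. Solving gives C1 = -13/18, C2 = 17/3.

x = 17/3 - 13*exp(-3*t)/18 - sin(3*t)/18 + cos(3*t)/18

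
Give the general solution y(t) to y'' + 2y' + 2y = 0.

Characteristic equation r² + 2r + 2 = 0 has discriminant (2)² - 4·(2) = -4 < 0, so r = -1 ± i.
Hence y_h = C1*cos(t)*exp(-t) + C2*exp(-t)*sin(t).

y = C1*cos(t)*exp(-t) + C2*exp(-t)*sin(t)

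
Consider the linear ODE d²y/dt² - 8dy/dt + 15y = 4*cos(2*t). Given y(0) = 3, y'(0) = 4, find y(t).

y = -125*exp(5*t)/58 - 64*sin(2*t)/377 + 44*cos(2*t)/377 + 131*exp(3*t)/26

Characteristic equation r² - 8r + 15 = 0 factors as (r - 5)(r - 3) = 0, so r = 5, 3.
Hence y_h = C1*exp(5*t) + C2*exp(3*t).
Try y_p = A*cos(2*t) + B*sin(2*t). Substituting and equating the coefficients of cos(2t) and sin(2t) gives A = 44/377, B = -64/377, so y_p = -64*sin(2*t)/377 + 44*cos(2*t)/377.
General solution: y = -64*sin(2*t)/377 + 44*cos(2*t)/377 + C1*exp(5*t) + C2*exp(3*t).
Apply the initial conditions: y(0) = 44/377 + C1 + C2 = 3 and y'(0) = -128/377 + 3*C2 + 5*C1 = 4. Solving gives C1 = -125/58, C2 = 131/26.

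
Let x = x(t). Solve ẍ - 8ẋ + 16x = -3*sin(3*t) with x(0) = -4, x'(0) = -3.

Characteristic equation r² - 8r + 16 = 0 has discriminant (-8)² - 4·(16) = 0, so r = 4 is a repeated root.
Hence x_h = (C1 + C2*t)*exp(4*t).
Try x_p = A*cos(3*t) + B*sin(3*t). Substituting and equating the coefficients of cos(3t) and sin(3t) gives A = -72/625, B = -21/625, so x_p = -72*cos(3*t)/625 - 21*sin(3*t)/625.
General solution: x = -72*cos(3*t)/625 - 21*sin(3*t)/625 + C1*exp(4*t) + C2*t*exp(4*t).
Apply the initial conditions: x(0) = -72/625 + C1 = -4 and x'(0) = -63/625 + C2 + 4*C1 = -3. Solving gives C1 = -2428/625, C2 = 316/25.

x = -2428*exp(4*t)/625 - 72*cos(3*t)/625 - 21*sin(3*t)/625 + 316*t*exp(4*t)/25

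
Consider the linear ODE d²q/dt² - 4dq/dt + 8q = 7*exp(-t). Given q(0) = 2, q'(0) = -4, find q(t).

q = 7*exp(-t)/13 - 83*exp(2*t)*sin(2*t)/26 + 19*cos(2*t)*exp(2*t)/13

Characteristic equation r² - 4r + 8 = 0 has discriminant (-4)² - 4·(8) = -16 < 0, so r = 2 ± 2i.
Hence q_h = C1*cos(2*t)*exp(2*t) + C2*exp(2*t)*sin(2*t).
Try q_p = A*exp(-t). Substituting into the equation and dividing by exp(-t) gives A = 7/13, so q_p = 7*exp(-t)/13.
General solution: q = 7*exp(-t)/13 + C1*cos(2*t)*exp(2*t) + C2*exp(2*t)*sin(2*t).
Apply the initial conditions: q(0) = 7/13 + C1 = 2 and q'(0) = -7/13 + 2*C1 + 2*C2 = -4. Solving gives C1 = 19/13, C2 = -83/26.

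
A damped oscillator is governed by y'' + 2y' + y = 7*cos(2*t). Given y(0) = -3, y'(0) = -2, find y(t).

Characteristic equation r² + 2r + 1 = 0 has discriminant (2)² - 4·(1) = 0, so r = -1 is a repeated root.
Hence y_h = (C1 + C2*t)*exp(-t).
Try y_p = A*cos(2*t) + B*sin(2*t). Substituting and equating the coefficients of cos(2t) and sin(2t) gives A = -21/25, B = 28/25, so y_p = -21*cos(2*t)/25 + 28*sin(2*t)/25.
General solution: y = -21*cos(2*t)/25 + 28*sin(2*t)/25 + C1*exp(-t) + C2*t*exp(-t).
Apply the initial conditions: y(0) = -21/25 + C1 = -3 and y'(0) = 56/25 + C2 - C1 = -2. Solving gives C1 = -54/25, C2 = -32/5.

y = -54*exp(-t)/25 - 21*cos(2*t)/25 + 28*sin(2*t)/25 - 32*t*exp(-t)/5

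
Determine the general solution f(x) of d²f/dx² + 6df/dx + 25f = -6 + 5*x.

f = -36/125 + x/5 + C1*cos(4*x)*exp(-3*x) + C2*exp(-3*x)*sin(4*x)

Characteristic equation r² + 6r + 25 = 0 has discriminant (6)² - 4·(25) = -64 < 0, so r = -3 ± 4i.
Hence f_h = C1*cos(4*x)*exp(-3*x) + C2*exp(-3*x)*sin(4*x).
For the particular solution try f_p = A0 + A1*x. Substituting and matching coefficients of each power of x gives A0 = -36/125, A1 = 1/5, so f_p = -36/125 + x/5.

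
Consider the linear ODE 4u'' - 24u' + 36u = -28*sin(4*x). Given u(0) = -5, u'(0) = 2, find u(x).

u = -2957*exp(3*x)/625 - 168*cos(4*x)/625 + 49*sin(4*x)/625 + 397*x*exp(3*x)/25

Divide through by 4: u'' - 6u' + 9u = -7*sin(4*x).
Characteristic equation r² - 6r + 9 = 0 has discriminant (-6)² - 4·(9) = 0, so r = 3 is a repeated root.
Hence u_h = (C1 + C2*x)*exp(3*x).
Try u_p = A*cos(4*x) + B*sin(4*x). Substituting and equating the coefficients of cos(4x) and sin(4x) gives A = -168/625, B = 49/625, so u_p = -168*cos(4*x)/625 + 49*sin(4*x)/625.
General solution: u = -168*cos(4*x)/625 + 49*sin(4*x)/625 + C1*exp(3*x) + C2*x*exp(3*x).
Apply the initial conditions: u(0) = -168/625 + C1 = -5 and u'(0) = 196/625 + C2 + 3*C1 = 2. Solving gives C1 = -2957/625, C2 = 397/25.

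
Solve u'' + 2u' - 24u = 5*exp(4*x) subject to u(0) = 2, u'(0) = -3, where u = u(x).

Characteristic equation r² + 2r - 24 = 0 factors as (r + 6)(r - 4) = 0, so r = -6, 4.
Hence u_h = C1*exp(-6*x) + C2*exp(4*x).
Since exp(4*x) solves the homogeneous equation (r = 4 is a root of multiplicity 1), multiply the trial by x. Try u_p = A*x*exp(4*x). Substituting into the equation and dividing by exp(4*x) gives A = 1/2, so u_p = x*exp(4*x)/2.
General solution: u = C1*exp(-6*x) + C2*exp(4*x) + x*exp(4*x)/2.
Apply the initial conditions: u(0) = C1 + C2 = 2 and u'(0) = 1/2 - 6*C1 + 4*C2 = -3. Solving gives C1 = 23/20, C2 = 17/20.

u = 17*exp(4*x)/20 + 23*exp(-6*x)/20 + x*exp(4*x)/2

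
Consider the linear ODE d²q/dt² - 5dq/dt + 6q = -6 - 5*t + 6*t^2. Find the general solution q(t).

q = -23/36 + t**2 + 5*t/6 + C1*exp(3*t) + C2*exp(2*t)

Characteristic equation r² - 5r + 6 = 0 factors as (r - 3)(r - 2) = 0, so r = 3, 2.
Hence q_h = C1*exp(3*t) + C2*exp(2*t).
For the particular solution try q_p = A0 + A1*t + A2*t^2. Substituting and matching coefficients of each power of t gives A0 = -23/36, A1 = 5/6, A2 = 1, so q_p = -23/36 + t^2 + 5*t/6.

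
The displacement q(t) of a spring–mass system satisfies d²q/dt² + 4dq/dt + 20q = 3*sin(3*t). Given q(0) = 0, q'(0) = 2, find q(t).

Characteristic equation r² + 4r + 20 = 0 has discriminant (4)² - 4·(20) = -64 < 0, so r = -2 ± 4i.
Hence q_h = C1*cos(4*t)*exp(-2*t) + C2*exp(-2*t)*sin(4*t).
Try q_p = A*cos(3*t) + B*sin(3*t). Substituting and equating the coefficients of cos(3t) and sin(3t) gives A = -36/265, B = 33/265, so q_p = -36*cos(3*t)/265 + 33*sin(3*t)/265.
General solution: q = -36*cos(3*t)/265 + 33*sin(3*t)/265 + C1*cos(4*t)*exp(-2*t) + C2*exp(-2*t)*sin(4*t).
Apply the initial conditions: q(0) = -36/265 + C1 = 0 and q'(0) = 99/265 - 2*C1 + 4*C2 = 2. Solving gives C1 = 36/265, C2 = 503/1060.

q = -36*cos(3*t)/265 + 33*sin(3*t)/265 + 36*cos(4*t)*exp(-2*t)/265 + 503*exp(-2*t)*sin(4*t)/1060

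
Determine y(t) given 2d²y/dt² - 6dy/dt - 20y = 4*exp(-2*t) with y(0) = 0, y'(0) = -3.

Divide through by 2: y'' - 3y' - 10y = 2*exp(-2*t).
Characteristic equation r² - 3r - 10 = 0 factors as (r - 5)(r + 2) = 0, so r = 5, -2.
Hence y_h = C1*exp(5*t) + C2*exp(-2*t).
Since exp(-2*t) solves the homogeneous equation (r = -2 is a root of multiplicity 1), multiply the trial by t. Try y_p = A*t*exp(-2*t). Substituting into the equation and dividing by exp(-2*t) gives A = -2/7, so y_p = -2*t*exp(-2*t)/7.
General solution: y = C1*exp(5*t) + C2*exp(-2*t) - 2*t*exp(-2*t)/7.
Apply the initial conditions: y(0) = C1 + C2 = 0 and y'(0) = -2/7 - 2*C2 + 5*C1 = -3. Solving gives C1 = -19/49, C2 = 19/49.

y = -19*exp(5*t)/49 + 19*exp(-2*t)/49 - 2*t*exp(-2*t)/7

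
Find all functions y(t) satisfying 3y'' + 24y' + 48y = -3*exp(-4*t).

y = C1*exp(-4*t) - t**2*exp(-4*t)/2 + C2*t*exp(-4*t)

Divide through by 3: y'' + 8y' + 16y = -exp(-4*t).
Characteristic equation r² + 8r + 16 = 0 has discriminant (8)² - 4·(16) = 0, so r = -4 is a repeated root.
Hence y_h = (C1 + C2*t)*exp(-4*t).
Since exp(-4*t) solves the homogeneous equation (r = -4 is a root of multiplicity 2), multiply the trial by t^2. Try y_p = A*t^2*exp(-4*t). Substituting into the equation and dividing by exp(-4*t) gives A = -1/2, so y_p = -t^2*exp(-4*t)/2.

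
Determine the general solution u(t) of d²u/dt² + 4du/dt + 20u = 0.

u = C1*cos(4*t)*exp(-2*t) + C2*exp(-2*t)*sin(4*t)

Characteristic equation r² + 4r + 20 = 0 has discriminant (4)² - 4·(20) = -64 < 0, so r = -2 ± 4i.
Hence u_h = C1*cos(4*t)*exp(-2*t) + C2*exp(-2*t)*sin(4*t).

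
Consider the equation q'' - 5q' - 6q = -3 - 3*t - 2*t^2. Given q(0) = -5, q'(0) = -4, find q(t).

q = 71/108 - 1037*exp(6*t)/756 - 30*exp(-t)/7 - t/18 + t**2/3

Characteristic equation r² - 5r - 6 = 0 factors as (r - 6)(r + 1) = 0, so r = 6, -1.
Hence q_h = C1*exp(6*t) + C2*exp(-t).
For the particular solution try q_p = A0 + A1*t + A2*t^2. Substituting and matching coefficients of each power of t gives A0 = 71/108, A1 = -1/18, A2 = 1/3, so q_p = 71/108 - t/18 + t^2/3.
General solution: q = 71/108 - t/18 + t^2/3 + C1*exp(6*t) + C2*exp(-t).
Apply the initial conditions: q(0) = 71/108 + C1 + C2 = -5 and q'(0) = -1/18 - C2 + 6*C1 = -4. Solving gives C1 = -1037/756, C2 = -30/7.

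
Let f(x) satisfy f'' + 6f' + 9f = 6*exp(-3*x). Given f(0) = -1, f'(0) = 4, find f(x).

Characteristic equation r² + 6r + 9 = 0 has discriminant (6)² - 4·(9) = 0, so r = -3 is a repeated root.
Hence f_h = (C1 + C2*x)*exp(-3*x).
Since exp(-3*x) solves the homogeneous equation (r = -3 is a root of multiplicity 2), multiply the trial by x^2. Try f_p = A*x^2*exp(-3*x). Substituting into the equation and dividing by exp(-3*x) gives A = 3, so f_p = 3*x^2*exp(-3*x).
General solution: f = C1*exp(-3*x) + 3*x^2*exp(-3*x) + C2*x*exp(-3*x).
Apply the initial conditions: f(0) = C1 = -1 and f'(0) = C2 - 3*C1 = 4. Solving gives C1 = -1, C2 = 1.

f = -exp(-3*x) + x*exp(-3*x) + 3*x**2*exp(-3*x)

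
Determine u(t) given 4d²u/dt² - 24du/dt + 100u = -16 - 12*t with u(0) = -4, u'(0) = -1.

Divide through by 4: u'' - 6u' + 25u = -4 - 3*t.
Characteristic equation r² - 6r + 25 = 0 has discriminant (-6)² - 4·(25) = -64 < 0, so r = 3 ± 4i.
Hence u_h = C1*cos(4*t)*exp(3*t) + C2*exp(3*t)*sin(4*t).
For the particular solution try u_p = A0 + A1*t. Substituting and matching coefficients of each power of t gives A0 = -118/625, A1 = -3/25, so u_p = -118/625 - 3*t/25.
General solution: u = -118/625 - 3*t/25 + C1*cos(4*t)*exp(3*t) + C2*exp(3*t)*sin(4*t).
Apply the initial conditions: u(0) = -118/625 + C1 = -4 and u'(0) = -3/25 + 3*C1 + 4*C2 = -1. Solving gives C1 = -2382/625, C2 = 1649/625.

u = -118/625 - 3*t/25 - 2382*cos(4*t)*exp(3*t)/625 + 1649*exp(3*t)*sin(4*t)/625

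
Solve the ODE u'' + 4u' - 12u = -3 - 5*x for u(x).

u = 7/18 + 5*x/12 + C1*exp(2*x) + C2*exp(-6*x)

Characteristic equation r² + 4r - 12 = 0 factors as (r - 2)(r + 6) = 0, so r = 2, -6.
Hence u_h = C1*exp(2*x) + C2*exp(-6*x).
For the particular solution try u_p = A0 + A1*x. Substituting and matching coefficients of each power of x gives A0 = 7/18, A1 = 5/12, so u_p = 7/18 + 5*x/12.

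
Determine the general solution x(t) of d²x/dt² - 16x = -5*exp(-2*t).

Characteristic equation r² - 16 = 0 factors as (r - 4)(r + 4) = 0, so r = 4, -4.
Hence x_h = C1*exp(4*t) + C2*exp(-4*t).
Try x_p = A*exp(-2*t). Substituting into the equation and dividing by exp(-2*t) gives A = 5/12, so x_p = 5*exp(-2*t)/12.

x = 5*exp(-2*t)/12 + C1*exp(4*t) + C2*exp(-4*t)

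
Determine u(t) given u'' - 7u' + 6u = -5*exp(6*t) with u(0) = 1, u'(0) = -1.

Characteristic equation r² - 7r + 6 = 0 factors as (r - 6)(r - 1) = 0, so r = 6, 1.
Hence u_h = C1*exp(6*t) + C2*exp(t).
Since exp(6*t) solves the homogeneous equation (r = 6 is a root of multiplicity 1), multiply the trial by t. Try u_p = A*t*exp(6*t). Substituting into the equation and dividing by exp(6*t) gives A = -1, so u_p = -t*exp(6*t).
General solution: u = C1*exp(6*t) + C2*exp(t) - t*exp(6*t).
Apply the initial conditions: u(0) = C1 + C2 = 1 and u'(0) = -1 + C2 + 6*C1 = -1. Solving gives C1 = -1/5, C2 = 6/5.

u = -exp(6*t)/5 + 6*exp(t)/5 - t*exp(6*t)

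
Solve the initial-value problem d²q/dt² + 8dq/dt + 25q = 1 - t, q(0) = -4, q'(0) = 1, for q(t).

Characteristic equation r² + 8r + 25 = 0 has discriminant (8)² - 4·(25) = -36 < 0, so r = -4 ± 3i.
Hence q_h = C1*cos(3*t)*exp(-4*t) + C2*exp(-4*t)*sin(3*t).
For the particular solution try q_p = A0 + A1*t. Substituting and matching coefficients of each power of t gives A0 = 33/625, A1 = -1/25, so q_p = 33/625 - t/25.
General solution: q = 33/625 - t/25 + C1*cos(3*t)*exp(-4*t) + C2*exp(-4*t)*sin(3*t).
Apply the initial conditions: q(0) = 33/625 + C1 = -4 and q'(0) = -1/25 - 4*C1 + 3*C2 = 1. Solving gives C1 = -2533/625, C2 = -9482/1875.

q = 33/625 - t/25 - 9482*exp(-4*t)*sin(3*t)/1875 - 2533*cos(3*t)*exp(-4*t)/625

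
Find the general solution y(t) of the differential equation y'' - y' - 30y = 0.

Characteristic equation r² - r - 30 = 0 factors as (r - 6)(r + 5) = 0, so r = 6, -5.
Hence y_h = C1*exp(6*t) + C2*exp(-5*t).

y = C1*exp(6*t) + C2*exp(-5*t)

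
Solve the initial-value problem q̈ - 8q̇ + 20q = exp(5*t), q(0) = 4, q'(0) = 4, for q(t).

q = exp(5*t)/5 - 61*exp(4*t)*sin(2*t)/10 + 19*cos(2*t)*exp(4*t)/5

Characteristic equation r² - 8r + 20 = 0 has discriminant (-8)² - 4·(20) = -16 < 0, so r = 4 ± 2i.
Hence q_h = C1*cos(2*t)*exp(4*t) + C2*exp(4*t)*sin(2*t).
Try q_p = A*exp(5*t). Substituting into the equation and dividing by exp(5*t) gives A = 1/5, so q_p = exp(5*t)/5.
General solution: q = exp(5*t)/5 + C1*cos(2*t)*exp(4*t) + C2*exp(4*t)*sin(2*t).
Apply the initial conditions: q(0) = 1/5 + C1 = 4 and q'(0) = 1 + 2*C2 + 4*C1 = 4. Solving gives C1 = 19/5, C2 = -61/10.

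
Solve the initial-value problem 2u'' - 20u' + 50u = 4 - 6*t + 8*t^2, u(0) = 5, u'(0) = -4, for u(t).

u = 44/625 + t/125 + 4*t**2/25 + 3081*exp(5*t)/625 - 3582*t*exp(5*t)/125

Divide through by 2: u'' - 10u' + 25u = 2 - 3*t + 4*t^2.
Characteristic equation r² - 10r + 25 = 0 has discriminant (-10)² - 4·(25) = 0, so r = 5 is a repeated root.
Hence u_h = (C1 + C2*t)*exp(5*t).
For the particular solution try u_p = A0 + A1*t + A2*t^2. Substituting and matching coefficients of each power of t gives A0 = 44/625, A1 = 1/125, A2 = 4/25, so u_p = 44/625 + t/125 + 4*t^2/25.
General solution: u = 44/625 + t/125 + 4*t^2/25 + C1*exp(5*t) + C2*t*exp(5*t).
Apply the initial conditions: u(0) = 44/625 + C1 = 5 and u'(0) = 1/125 + C2 + 5*C1 = -4. Solving gives C1 = 3081/625, C2 = -3582/125.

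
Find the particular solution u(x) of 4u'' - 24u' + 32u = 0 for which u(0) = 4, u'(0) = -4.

u = -6*exp(4*x) + 10*exp(2*x)

Divide through by 4: u'' - 6u' + 8u = 0.
Characteristic equation r² - 6r + 8 = 0 factors as (r - 2)(r - 4) = 0, so r = 2, 4.
Hence u_h = C1*exp(2*x) + C2*exp(4*x).
Apply the initial conditions: u(0) = C1 + C2 = 4 and u'(0) = 2*C1 + 4*C2 = -4. Solving gives C1 = 10, C2 = -6.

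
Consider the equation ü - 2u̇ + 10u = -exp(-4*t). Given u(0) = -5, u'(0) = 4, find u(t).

u = -exp(-4*t)/34 - 169*cos(3*t)*exp(t)/34 + 301*exp(t)*sin(3*t)/102

Characteristic equation r² - 2r + 10 = 0 has discriminant (-2)² - 4·(10) = -36 < 0, so r = 1 ± 3i.
Hence u_h = C1*cos(3*t)*exp(t) + C2*exp(t)*sin(3*t).
Try u_p = A*exp(-4*t). Substituting into the equation and dividing by exp(-4*t) gives A = -1/34, so u_p = -exp(-4*t)/34.
General solution: u = -exp(-4*t)/34 + C1*cos(3*t)*exp(t) + C2*exp(t)*sin(3*t).
Apply the initial conditions: u(0) = -1/34 + C1 = -5 and u'(0) = 2/17 + C1 + 3*C2 = 4. Solving gives C1 = -169/34, C2 = 301/102.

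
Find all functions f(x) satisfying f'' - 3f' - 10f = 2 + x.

Characteristic equation r² - 3r - 10 = 0 factors as (r + 2)(r - 5) = 0, so r = -2, 5.
Hence f_h = C1*exp(-2*x) + C2*exp(5*x).
For the particular solution try f_p = A0 + A1*x. Substituting and matching coefficients of each power of x gives A0 = -17/100, A1 = -1/10, so f_p = -17/100 - x/10.

f = -17/100 - x/10 + C1*exp(-2*x) + C2*exp(5*x)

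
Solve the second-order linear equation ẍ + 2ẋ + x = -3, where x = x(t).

x = -3 + C1*exp(-t) + C2*t*exp(-t)

Characteristic equation r² + 2r + 1 = 0 has discriminant (2)² - 4·(1) = 0, so r = -1 is a repeated root.
Hence x_h = (C1 + C2*t)*exp(-t).
For the particular solution try x_p = A0. Substituting and matching coefficients of each power of t gives A0 = -3, so x_p = -3.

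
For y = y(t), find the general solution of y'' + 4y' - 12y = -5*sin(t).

Characteristic equation r² + 4r - 12 = 0 factors as (r - 2)(r + 6) = 0, so r = 2, -6.
Hence y_h = C1*exp(2*t) + C2*exp(-6*t).
Try y_p = A*cos(t) + B*sin(t). Substituting and equating the coefficients of cos(t) and sin(t) gives A = 4/37, B = 13/37, so y_p = 4*cos(t)/37 + 13*sin(t)/37.

y = 4*cos(t)/37 + 13*sin(t)/37 + C1*exp(2*t) + C2*exp(-6*t)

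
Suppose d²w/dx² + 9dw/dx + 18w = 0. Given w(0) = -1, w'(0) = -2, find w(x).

w = -8*exp(-3*x)/3 + 5*exp(-6*x)/3

Characteristic equation r² + 9r + 18 = 0 factors as (r + 3)(r + 6) = 0, so r = -3, -6.
Hence w_h = C1*exp(-3*x) + C2*exp(-6*x).
Apply the initial conditions: w(0) = C1 + C2 = -1 and w'(0) = -6*C2 - 3*C1 = -2. Solving gives C1 = -8/3, C2 = 5/3.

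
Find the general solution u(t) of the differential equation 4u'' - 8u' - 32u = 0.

u = C1*exp(4*t) + C2*exp(-2*t)

Divide through by 4: u'' - 2u' - 8u = 0.
Characteristic equation r² - 2r - 8 = 0 factors as (r - 4)(r + 2) = 0, so r = 4, -2.
Hence u_h = C1*exp(4*t) + C2*exp(-2*t).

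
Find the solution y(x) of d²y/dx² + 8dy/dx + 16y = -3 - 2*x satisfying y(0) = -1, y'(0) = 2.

Characteristic equation r² + 8r + 16 = 0 has discriminant (8)² - 4·(16) = 0, so r = -4 is a repeated root.
Hence y_h = (C1 + C2*x)*exp(-4*x).
For the particular solution try y_p = A0 + A1*x. Substituting and matching coefficients of each power of x gives A0 = -1/8, A1 = -1/8, so y_p = -1/8 - x/8.
General solution: y = -1/8 - x/8 + C1*exp(-4*x) + C2*x*exp(-4*x).
Apply the initial conditions: y(0) = -1/8 + C1 = -1 and y'(0) = -1/8 + C2 - 4*C1 = 2. Solving gives C1 = -7/8, C2 = -11/8.

y = -1/8 - 7*exp(-4*x)/8 - x/8 - 11*x*exp(-4*x)/8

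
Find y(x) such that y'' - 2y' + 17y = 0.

Characteristic equation r² - 2r + 17 = 0 has discriminant (-2)² - 4·(17) = -64 < 0, so r = 1 ± 4i.
Hence y_h = C1*cos(4*x)*exp(x) + C2*exp(x)*sin(4*x).

y = C1*cos(4*x)*exp(x) + C2*exp(x)*sin(4*x)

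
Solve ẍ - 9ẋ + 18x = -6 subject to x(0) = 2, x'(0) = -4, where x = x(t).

Characteristic equation r² - 9r + 18 = 0 factors as (r - 6)(r - 3) = 0, so r = 6, 3.
Hence x_h = C1*exp(6*t) + C2*exp(3*t).
For the particular solution try x_p = A0. Substituting and matching coefficients of each power of t gives A0 = -1/3, so x_p = -1/3.
General solution: x = -1/3 + C1*exp(6*t) + C2*exp(3*t).
Apply the initial conditions: x(0) = -1/3 + C1 + C2 = 2 and x'(0) = 3*C2 + 6*C1 = -4. Solving gives C1 = -11/3, C2 = 6.

x = -1/3 + 6*exp(3*t) - 11*exp(6*t)/3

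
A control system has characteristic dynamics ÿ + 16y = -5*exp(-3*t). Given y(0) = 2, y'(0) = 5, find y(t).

Characteristic equation r² + 16 = 0 has discriminant (0)² - 4·(16) = -64 < 0, so r = ± 4i.
Hence y_h = C1*cos(4*t) + C2*sin(4*t).
Try y_p = A*exp(-3*t). Substituting into the equation and dividing by exp(-3*t) gives A = -1/5, so y_p = -exp(-3*t)/5.
General solution: y = -exp(-3*t)/5 + C1*cos(4*t) + C2*sin(4*t).
Apply the initial conditions: y(0) = -1/5 + C1 = 2 and y'(0) = 3/5 + 4*C2 = 5. Solving gives C1 = 11/5, C2 = 11/10.

y = -exp(-3*t)/5 + 11*cos(4*t)/5 + 11*sin(4*t)/10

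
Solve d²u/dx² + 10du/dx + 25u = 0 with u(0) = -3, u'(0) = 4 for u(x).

u = -3*exp(-5*x) - 11*x*exp(-5*x)

Characteristic equation r² + 10r + 25 = 0 has discriminant (10)² - 4·(25) = 0, so r = -5 is a repeated root.
Hence u_h = (C1 + C2*x)*exp(-5*x).
Apply the initial conditions: u(0) = C1 = -3 and u'(0) = C2 - 5*C1 = 4. Solving gives C1 = -3, C2 = -11.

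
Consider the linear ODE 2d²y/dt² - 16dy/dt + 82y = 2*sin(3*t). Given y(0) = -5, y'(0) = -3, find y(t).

y = sin(3*t)/50 + 3*cos(3*t)/200 - 1003*cos(5*t)*exp(4*t)/200 + 17*exp(4*t)*sin(5*t)/5

Divide through by 2: y'' - 8y' + 41y = sin(3*t).
Characteristic equation r² - 8r + 41 = 0 has discriminant (-8)² - 4·(41) = -100 < 0, so r = 4 ± 5i.
Hence y_h = C1*cos(5*t)*exp(4*t) + C2*exp(4*t)*sin(5*t).
Try y_p = A*cos(3*t) + B*sin(3*t). Substituting and equating the coefficients of cos(3t) and sin(3t) gives A = 3/200, B = 1/50, so y_p = sin(3*t)/50 + 3*cos(3*t)/200.
General solution: y = sin(3*t)/50 + 3*cos(3*t)/200 + C1*cos(5*t)*exp(4*t) + C2*exp(4*t)*sin(5*t).
Apply the initial conditions: y(0) = 3/200 + C1 = -5 and y'(0) = 3/50 + 4*C1 + 5*C2 = -3. Solving gives C1 = -1003/200, C2 = 17/5.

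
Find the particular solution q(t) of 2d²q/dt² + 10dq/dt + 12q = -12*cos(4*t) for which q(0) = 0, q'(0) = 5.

q = -143*exp(-3*t)/25 - 6*sin(4*t)/25 + 3*cos(4*t)/25 + 28*exp(-2*t)/5

Divide through by 2: q'' + 5q' + 6q = -6*cos(4*t).
Characteristic equation r² + 5r + 6 = 0 factors as (r + 3)(r + 2) = 0, so r = -3, -2.
Hence q_h = C1*exp(-3*t) + C2*exp(-2*t).
Try q_p = A*cos(4*t) + B*sin(4*t). Substituting and equating the coefficients of cos(4t) and sin(4t) gives A = 3/25, B = -6/25, so q_p = -6*sin(4*t)/25 + 3*cos(4*t)/25.
General solution: q = -6*sin(4*t)/25 + 3*cos(4*t)/25 + C1*exp(-3*t) + C2*exp(-2*t).
Apply the initial conditions: q(0) = 3/25 + C1 + C2 = 0 and q'(0) = -24/25 - 3*C1 - 2*C2 = 5. Solving gives C1 = -143/25, C2 = 28/5.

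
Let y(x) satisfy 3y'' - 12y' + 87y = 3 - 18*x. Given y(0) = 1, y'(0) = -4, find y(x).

Divide through by 3: y'' - 4y' + 29y = 1 - 6*x.
Characteristic equation r² - 4r + 29 = 0 has discriminant (-4)² - 4·(29) = -100 < 0, so r = 2 ± 5i.
Hence y_h = C1*cos(5*x)*exp(2*x) + C2*exp(2*x)*sin(5*x).
For the particular solution try y_p = A0 + A1*x. Substituting and matching coefficients of each power of x gives A0 = 5/841, A1 = -6/29, so y_p = 5/841 - 6*x/29.
General solution: y = 5/841 - 6*x/29 + C1*cos(5*x)*exp(2*x) + C2*exp(2*x)*sin(5*x).
Apply the initial conditions: y(0) = 5/841 + C1 = 1 and y'(0) = -6/29 + 2*C1 + 5*C2 = -4. Solving gives C1 = 836/841, C2 = -4862/4205.

y = 5/841 - 6*x/29 - 4862*exp(2*x)*sin(5*x)/4205 + 836*cos(5*x)*exp(2*x)/841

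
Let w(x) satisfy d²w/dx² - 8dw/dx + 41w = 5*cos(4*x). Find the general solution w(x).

w = -160*sin(4*x)/1649 + 125*cos(4*x)/1649 + C1*cos(5*x)*exp(4*x) + C2*exp(4*x)*sin(5*x)

Characteristic equation r² - 8r + 41 = 0 has discriminant (-8)² - 4·(41) = -100 < 0, so r = 4 ± 5i.
Hence w_h = C1*cos(5*x)*exp(4*x) + C2*exp(4*x)*sin(5*x).
Try w_p = A*cos(4*x) + B*sin(4*x). Substituting and equating the coefficients of cos(4x) and sin(4x) gives A = 125/1649, B = -160/1649, so w_p = -160*sin(4*x)/1649 + 125*cos(4*x)/1649.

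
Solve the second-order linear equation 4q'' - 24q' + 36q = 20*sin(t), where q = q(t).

Divide through by 4: q'' - 6q' + 9q = 5*sin(t).
Characteristic equation r² - 6r + 9 = 0 has discriminant (-6)² - 4·(9) = 0, so r = 3 is a repeated root.
Hence q_h = (C1 + C2*t)*exp(3*t).
Try q_p = A*cos(t) + B*sin(t). Substituting and equating the coefficients of cos(t) and sin(t) gives A = 3/10, B = 2/5, so q_p = 2*sin(t)/5 + 3*cos(t)/10.

q = 2*sin(t)/5 + 3*cos(t)/10 + C1*exp(3*t) + C2*t*exp(3*t)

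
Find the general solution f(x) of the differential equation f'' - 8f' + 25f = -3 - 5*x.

f = -23/125 - x/5 + C1*cos(3*x)*exp(4*x) + C2*exp(4*x)*sin(3*x)

Characteristic equation r² - 8r + 25 = 0 has discriminant (-8)² - 4·(25) = -36 < 0, so r = 4 ± 3i.
Hence f_h = C1*cos(3*x)*exp(4*x) + C2*exp(4*x)*sin(3*x).
For the particular solution try f_p = A0 + A1*x. Substituting and matching coefficients of each power of x gives A0 = -23/125, A1 = -1/5, so f_p = -23/125 - x/5.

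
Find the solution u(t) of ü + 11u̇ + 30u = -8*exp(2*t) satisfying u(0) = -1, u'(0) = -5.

u = 9*exp(-6*t) - 69*exp(-5*t)/7 - exp(2*t)/7

Characteristic equation r² + 11r + 30 = 0 factors as (r + 6)(r + 5) = 0, so r = -6, -5.
Hence u_h = C1*exp(-6*t) + C2*exp(-5*t).
Try u_p = A*exp(2*t). Substituting into the equation and dividing by exp(2*t) gives A = -1/7, so u_p = -exp(2*t)/7.
General solution: u = -exp(2*t)/7 + C1*exp(-6*t) + C2*exp(-5*t).
Apply the initial conditions: u(0) = -1/7 + C1 + C2 = -1 and u'(0) = -2/7 - 6*C1 - 5*C2 = -5. Solving gives C1 = 9, C2 = -69/7.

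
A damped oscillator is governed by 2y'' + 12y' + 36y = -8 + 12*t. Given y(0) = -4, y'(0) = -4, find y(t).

y = -1/3 + t/3 - 46*exp(-3*t)*sin(3*t)/9 - 11*cos(3*t)*exp(-3*t)/3

Divide through by 2: y'' + 6y' + 18y = -4 + 6*t.
Characteristic equation r² + 6r + 18 = 0 has discriminant (6)² - 4·(18) = -36 < 0, so r = -3 ± 3i.
Hence y_h = C1*cos(3*t)*exp(-3*t) + C2*exp(-3*t)*sin(3*t).
For the particular solution try y_p = A0 + A1*t. Substituting and matching coefficients of each power of t gives A0 = -1/3, A1 = 1/3, so y_p = -1/3 + t/3.
General solution: y = -1/3 + t/3 + C1*cos(3*t)*exp(-3*t) + C2*exp(-3*t)*sin(3*t).
Apply the initial conditions: y(0) = -1/3 + C1 = -4 and y'(0) = 1/3 - 3*C1 + 3*C2 = -4. Solving gives C1 = -11/3, C2 = -46/9.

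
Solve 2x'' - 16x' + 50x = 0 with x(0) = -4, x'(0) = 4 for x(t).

x = -4*cos(3*t)*exp(4*t) + 20*exp(4*t)*sin(3*t)/3

Divide through by 2: x'' - 8x' + 25x = 0.
Characteristic equation r² - 8r + 25 = 0 has discriminant (-8)² - 4·(25) = -36 < 0, so r = 4 ± 3i.
Hence x_h = C1*cos(3*t)*exp(4*t) + C2*exp(4*t)*sin(3*t).
Apply the initial conditions: x(0) = C1 = -4 and x'(0) = 3*C2 + 4*C1 = 4. Solving gives C1 = -4, C2 = 20/3.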